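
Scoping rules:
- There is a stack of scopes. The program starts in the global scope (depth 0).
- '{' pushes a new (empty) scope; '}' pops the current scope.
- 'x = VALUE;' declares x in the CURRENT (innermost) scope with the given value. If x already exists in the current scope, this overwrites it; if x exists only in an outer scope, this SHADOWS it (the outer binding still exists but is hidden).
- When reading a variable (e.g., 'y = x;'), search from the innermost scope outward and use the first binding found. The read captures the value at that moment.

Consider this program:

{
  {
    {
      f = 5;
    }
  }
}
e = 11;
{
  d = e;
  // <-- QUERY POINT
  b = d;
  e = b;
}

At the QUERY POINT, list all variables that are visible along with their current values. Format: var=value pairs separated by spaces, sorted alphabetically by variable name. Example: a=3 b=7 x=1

Step 1: enter scope (depth=1)
Step 2: enter scope (depth=2)
Step 3: enter scope (depth=3)
Step 4: declare f=5 at depth 3
Step 5: exit scope (depth=2)
Step 6: exit scope (depth=1)
Step 7: exit scope (depth=0)
Step 8: declare e=11 at depth 0
Step 9: enter scope (depth=1)
Step 10: declare d=(read e)=11 at depth 1
Visible at query point: d=11 e=11

Answer: d=11 e=11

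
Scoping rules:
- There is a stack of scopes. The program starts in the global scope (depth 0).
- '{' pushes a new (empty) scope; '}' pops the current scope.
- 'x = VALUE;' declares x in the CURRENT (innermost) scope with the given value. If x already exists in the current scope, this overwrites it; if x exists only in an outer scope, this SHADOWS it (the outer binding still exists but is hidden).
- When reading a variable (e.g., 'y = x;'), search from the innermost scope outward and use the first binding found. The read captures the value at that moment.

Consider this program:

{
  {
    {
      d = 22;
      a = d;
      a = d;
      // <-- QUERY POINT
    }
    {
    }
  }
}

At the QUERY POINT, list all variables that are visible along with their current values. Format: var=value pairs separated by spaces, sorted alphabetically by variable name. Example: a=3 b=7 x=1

Answer: a=22 d=22

Derivation:
Step 1: enter scope (depth=1)
Step 2: enter scope (depth=2)
Step 3: enter scope (depth=3)
Step 4: declare d=22 at depth 3
Step 5: declare a=(read d)=22 at depth 3
Step 6: declare a=(read d)=22 at depth 3
Visible at query point: a=22 d=22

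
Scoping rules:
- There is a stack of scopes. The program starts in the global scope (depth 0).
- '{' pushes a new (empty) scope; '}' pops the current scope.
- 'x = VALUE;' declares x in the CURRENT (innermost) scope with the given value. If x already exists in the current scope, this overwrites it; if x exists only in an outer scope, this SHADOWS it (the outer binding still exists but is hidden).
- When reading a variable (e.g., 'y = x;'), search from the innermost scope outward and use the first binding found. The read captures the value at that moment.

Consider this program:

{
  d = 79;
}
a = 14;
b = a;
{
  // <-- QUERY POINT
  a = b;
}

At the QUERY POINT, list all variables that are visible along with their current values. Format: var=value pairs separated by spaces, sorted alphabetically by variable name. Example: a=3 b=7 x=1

Answer: a=14 b=14

Derivation:
Step 1: enter scope (depth=1)
Step 2: declare d=79 at depth 1
Step 3: exit scope (depth=0)
Step 4: declare a=14 at depth 0
Step 5: declare b=(read a)=14 at depth 0
Step 6: enter scope (depth=1)
Visible at query point: a=14 b=14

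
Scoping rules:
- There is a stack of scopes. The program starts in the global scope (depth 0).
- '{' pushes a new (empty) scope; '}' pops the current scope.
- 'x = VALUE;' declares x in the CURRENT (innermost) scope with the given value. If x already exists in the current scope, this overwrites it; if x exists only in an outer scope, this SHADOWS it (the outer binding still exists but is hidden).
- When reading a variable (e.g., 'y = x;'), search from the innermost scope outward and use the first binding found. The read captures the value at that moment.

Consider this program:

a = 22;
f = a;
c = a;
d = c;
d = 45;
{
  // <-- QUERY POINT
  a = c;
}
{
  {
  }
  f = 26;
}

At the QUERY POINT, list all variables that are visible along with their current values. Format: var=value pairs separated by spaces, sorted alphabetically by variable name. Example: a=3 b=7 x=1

Answer: a=22 c=22 d=45 f=22

Derivation:
Step 1: declare a=22 at depth 0
Step 2: declare f=(read a)=22 at depth 0
Step 3: declare c=(read a)=22 at depth 0
Step 4: declare d=(read c)=22 at depth 0
Step 5: declare d=45 at depth 0
Step 6: enter scope (depth=1)
Visible at query point: a=22 c=22 d=45 f=22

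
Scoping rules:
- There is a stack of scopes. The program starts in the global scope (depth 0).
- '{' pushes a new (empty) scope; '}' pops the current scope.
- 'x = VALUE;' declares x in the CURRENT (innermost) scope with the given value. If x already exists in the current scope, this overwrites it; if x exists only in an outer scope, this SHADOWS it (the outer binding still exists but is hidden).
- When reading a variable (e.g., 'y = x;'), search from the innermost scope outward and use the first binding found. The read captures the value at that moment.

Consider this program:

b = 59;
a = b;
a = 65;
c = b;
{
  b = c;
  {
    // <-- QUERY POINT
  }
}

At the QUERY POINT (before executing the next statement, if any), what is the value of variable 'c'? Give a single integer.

Step 1: declare b=59 at depth 0
Step 2: declare a=(read b)=59 at depth 0
Step 3: declare a=65 at depth 0
Step 4: declare c=(read b)=59 at depth 0
Step 5: enter scope (depth=1)
Step 6: declare b=(read c)=59 at depth 1
Step 7: enter scope (depth=2)
Visible at query point: a=65 b=59 c=59

Answer: 59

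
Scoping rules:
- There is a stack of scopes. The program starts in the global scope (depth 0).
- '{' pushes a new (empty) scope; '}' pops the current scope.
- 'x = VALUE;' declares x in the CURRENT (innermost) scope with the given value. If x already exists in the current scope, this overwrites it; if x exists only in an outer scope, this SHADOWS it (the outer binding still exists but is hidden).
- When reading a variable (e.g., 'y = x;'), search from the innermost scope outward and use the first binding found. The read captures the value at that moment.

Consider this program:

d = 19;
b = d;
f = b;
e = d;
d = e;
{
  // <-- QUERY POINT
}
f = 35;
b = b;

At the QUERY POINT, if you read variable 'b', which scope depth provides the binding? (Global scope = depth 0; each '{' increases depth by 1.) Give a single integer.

Answer: 0

Derivation:
Step 1: declare d=19 at depth 0
Step 2: declare b=(read d)=19 at depth 0
Step 3: declare f=(read b)=19 at depth 0
Step 4: declare e=(read d)=19 at depth 0
Step 5: declare d=(read e)=19 at depth 0
Step 6: enter scope (depth=1)
Visible at query point: b=19 d=19 e=19 f=19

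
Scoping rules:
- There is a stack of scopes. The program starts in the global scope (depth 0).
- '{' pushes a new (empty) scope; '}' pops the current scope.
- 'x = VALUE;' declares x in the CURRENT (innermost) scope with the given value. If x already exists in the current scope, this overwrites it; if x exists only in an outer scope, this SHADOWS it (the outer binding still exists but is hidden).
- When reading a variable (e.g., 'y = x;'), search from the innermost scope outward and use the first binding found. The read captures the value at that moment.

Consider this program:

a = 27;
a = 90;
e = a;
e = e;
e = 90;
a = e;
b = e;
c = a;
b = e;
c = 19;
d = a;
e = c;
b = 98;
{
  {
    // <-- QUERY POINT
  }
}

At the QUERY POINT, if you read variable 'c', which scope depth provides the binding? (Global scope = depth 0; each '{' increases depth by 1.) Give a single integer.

Answer: 0

Derivation:
Step 1: declare a=27 at depth 0
Step 2: declare a=90 at depth 0
Step 3: declare e=(read a)=90 at depth 0
Step 4: declare e=(read e)=90 at depth 0
Step 5: declare e=90 at depth 0
Step 6: declare a=(read e)=90 at depth 0
Step 7: declare b=(read e)=90 at depth 0
Step 8: declare c=(read a)=90 at depth 0
Step 9: declare b=(read e)=90 at depth 0
Step 10: declare c=19 at depth 0
Step 11: declare d=(read a)=90 at depth 0
Step 12: declare e=(read c)=19 at depth 0
Step 13: declare b=98 at depth 0
Step 14: enter scope (depth=1)
Step 15: enter scope (depth=2)
Visible at query point: a=90 b=98 c=19 d=90 e=19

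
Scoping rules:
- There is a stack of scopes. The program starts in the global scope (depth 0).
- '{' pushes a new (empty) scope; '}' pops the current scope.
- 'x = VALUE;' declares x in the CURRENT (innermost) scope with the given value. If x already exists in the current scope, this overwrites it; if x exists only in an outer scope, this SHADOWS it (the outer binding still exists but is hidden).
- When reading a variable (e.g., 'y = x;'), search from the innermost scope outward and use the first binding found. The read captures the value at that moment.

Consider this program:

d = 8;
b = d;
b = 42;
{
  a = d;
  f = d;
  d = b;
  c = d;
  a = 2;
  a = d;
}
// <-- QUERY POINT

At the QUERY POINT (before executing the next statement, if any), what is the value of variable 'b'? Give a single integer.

Step 1: declare d=8 at depth 0
Step 2: declare b=(read d)=8 at depth 0
Step 3: declare b=42 at depth 0
Step 4: enter scope (depth=1)
Step 5: declare a=(read d)=8 at depth 1
Step 6: declare f=(read d)=8 at depth 1
Step 7: declare d=(read b)=42 at depth 1
Step 8: declare c=(read d)=42 at depth 1
Step 9: declare a=2 at depth 1
Step 10: declare a=(read d)=42 at depth 1
Step 11: exit scope (depth=0)
Visible at query point: b=42 d=8

Answer: 42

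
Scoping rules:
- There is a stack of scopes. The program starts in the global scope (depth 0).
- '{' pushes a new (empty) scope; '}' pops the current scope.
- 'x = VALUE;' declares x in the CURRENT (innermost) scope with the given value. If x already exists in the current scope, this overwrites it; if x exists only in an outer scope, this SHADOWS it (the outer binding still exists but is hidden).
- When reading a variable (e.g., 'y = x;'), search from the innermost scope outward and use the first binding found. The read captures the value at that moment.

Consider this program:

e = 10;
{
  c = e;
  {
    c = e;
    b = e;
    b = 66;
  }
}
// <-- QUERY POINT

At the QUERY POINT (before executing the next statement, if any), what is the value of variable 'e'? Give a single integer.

Answer: 10

Derivation:
Step 1: declare e=10 at depth 0
Step 2: enter scope (depth=1)
Step 3: declare c=(read e)=10 at depth 1
Step 4: enter scope (depth=2)
Step 5: declare c=(read e)=10 at depth 2
Step 6: declare b=(read e)=10 at depth 2
Step 7: declare b=66 at depth 2
Step 8: exit scope (depth=1)
Step 9: exit scope (depth=0)
Visible at query point: e=10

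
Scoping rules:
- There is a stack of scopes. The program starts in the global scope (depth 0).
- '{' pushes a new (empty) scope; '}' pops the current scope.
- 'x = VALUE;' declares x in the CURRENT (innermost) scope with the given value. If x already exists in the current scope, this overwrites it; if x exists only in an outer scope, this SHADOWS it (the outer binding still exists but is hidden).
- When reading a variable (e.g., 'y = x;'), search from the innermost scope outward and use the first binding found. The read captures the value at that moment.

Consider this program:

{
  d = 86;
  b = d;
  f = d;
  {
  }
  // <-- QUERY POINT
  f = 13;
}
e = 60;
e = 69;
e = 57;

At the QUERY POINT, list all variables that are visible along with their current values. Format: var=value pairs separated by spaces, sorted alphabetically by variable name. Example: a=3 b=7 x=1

Step 1: enter scope (depth=1)
Step 2: declare d=86 at depth 1
Step 3: declare b=(read d)=86 at depth 1
Step 4: declare f=(read d)=86 at depth 1
Step 5: enter scope (depth=2)
Step 6: exit scope (depth=1)
Visible at query point: b=86 d=86 f=86

Answer: b=86 d=86 f=86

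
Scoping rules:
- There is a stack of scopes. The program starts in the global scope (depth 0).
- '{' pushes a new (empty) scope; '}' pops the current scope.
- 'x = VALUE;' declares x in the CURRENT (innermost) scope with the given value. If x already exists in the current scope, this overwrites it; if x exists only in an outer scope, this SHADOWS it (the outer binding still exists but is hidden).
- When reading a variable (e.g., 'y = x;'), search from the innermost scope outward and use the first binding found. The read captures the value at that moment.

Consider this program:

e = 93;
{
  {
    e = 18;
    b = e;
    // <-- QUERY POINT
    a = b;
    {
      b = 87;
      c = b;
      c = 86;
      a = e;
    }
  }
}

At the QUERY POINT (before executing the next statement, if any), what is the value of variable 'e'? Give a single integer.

Answer: 18

Derivation:
Step 1: declare e=93 at depth 0
Step 2: enter scope (depth=1)
Step 3: enter scope (depth=2)
Step 4: declare e=18 at depth 2
Step 5: declare b=(read e)=18 at depth 2
Visible at query point: b=18 e=18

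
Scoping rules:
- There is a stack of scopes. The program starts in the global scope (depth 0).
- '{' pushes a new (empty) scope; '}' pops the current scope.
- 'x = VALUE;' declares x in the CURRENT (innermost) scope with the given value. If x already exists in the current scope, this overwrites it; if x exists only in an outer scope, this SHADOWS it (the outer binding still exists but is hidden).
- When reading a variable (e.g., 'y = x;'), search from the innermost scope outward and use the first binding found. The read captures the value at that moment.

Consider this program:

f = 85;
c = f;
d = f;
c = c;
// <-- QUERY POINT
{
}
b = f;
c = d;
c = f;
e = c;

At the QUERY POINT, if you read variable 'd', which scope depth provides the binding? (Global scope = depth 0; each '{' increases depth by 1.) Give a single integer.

Step 1: declare f=85 at depth 0
Step 2: declare c=(read f)=85 at depth 0
Step 3: declare d=(read f)=85 at depth 0
Step 4: declare c=(read c)=85 at depth 0
Visible at query point: c=85 d=85 f=85

Answer: 0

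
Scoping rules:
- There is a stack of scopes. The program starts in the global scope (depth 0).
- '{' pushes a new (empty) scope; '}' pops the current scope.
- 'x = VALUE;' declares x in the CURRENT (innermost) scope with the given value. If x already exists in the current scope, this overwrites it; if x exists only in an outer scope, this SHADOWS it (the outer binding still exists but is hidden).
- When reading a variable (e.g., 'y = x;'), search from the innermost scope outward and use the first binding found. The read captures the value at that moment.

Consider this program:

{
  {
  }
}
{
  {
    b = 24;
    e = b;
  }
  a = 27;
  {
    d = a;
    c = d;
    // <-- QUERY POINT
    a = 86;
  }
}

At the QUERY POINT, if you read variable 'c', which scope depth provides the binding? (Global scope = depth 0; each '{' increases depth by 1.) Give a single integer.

Step 1: enter scope (depth=1)
Step 2: enter scope (depth=2)
Step 3: exit scope (depth=1)
Step 4: exit scope (depth=0)
Step 5: enter scope (depth=1)
Step 6: enter scope (depth=2)
Step 7: declare b=24 at depth 2
Step 8: declare e=(read b)=24 at depth 2
Step 9: exit scope (depth=1)
Step 10: declare a=27 at depth 1
Step 11: enter scope (depth=2)
Step 12: declare d=(read a)=27 at depth 2
Step 13: declare c=(read d)=27 at depth 2
Visible at query point: a=27 c=27 d=27

Answer: 2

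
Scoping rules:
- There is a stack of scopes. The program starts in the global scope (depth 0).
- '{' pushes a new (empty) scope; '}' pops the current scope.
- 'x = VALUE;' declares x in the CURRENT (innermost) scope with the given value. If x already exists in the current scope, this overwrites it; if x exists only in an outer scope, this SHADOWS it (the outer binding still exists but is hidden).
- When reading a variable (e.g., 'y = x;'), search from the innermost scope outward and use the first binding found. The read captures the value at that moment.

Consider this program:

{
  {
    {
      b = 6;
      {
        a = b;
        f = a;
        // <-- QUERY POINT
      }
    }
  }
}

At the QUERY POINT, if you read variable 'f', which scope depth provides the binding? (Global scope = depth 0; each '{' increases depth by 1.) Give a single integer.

Answer: 4

Derivation:
Step 1: enter scope (depth=1)
Step 2: enter scope (depth=2)
Step 3: enter scope (depth=3)
Step 4: declare b=6 at depth 3
Step 5: enter scope (depth=4)
Step 6: declare a=(read b)=6 at depth 4
Step 7: declare f=(read a)=6 at depth 4
Visible at query point: a=6 b=6 f=6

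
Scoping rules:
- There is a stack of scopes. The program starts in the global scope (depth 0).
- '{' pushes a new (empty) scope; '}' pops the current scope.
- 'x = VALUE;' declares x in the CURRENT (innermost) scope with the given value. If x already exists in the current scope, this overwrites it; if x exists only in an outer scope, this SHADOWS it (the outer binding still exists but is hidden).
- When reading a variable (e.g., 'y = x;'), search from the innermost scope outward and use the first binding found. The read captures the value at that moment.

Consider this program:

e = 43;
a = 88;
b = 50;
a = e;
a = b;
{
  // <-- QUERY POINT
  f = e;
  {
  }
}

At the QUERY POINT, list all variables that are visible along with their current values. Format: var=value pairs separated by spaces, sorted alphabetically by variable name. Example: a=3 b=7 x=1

Answer: a=50 b=50 e=43

Derivation:
Step 1: declare e=43 at depth 0
Step 2: declare a=88 at depth 0
Step 3: declare b=50 at depth 0
Step 4: declare a=(read e)=43 at depth 0
Step 5: declare a=(read b)=50 at depth 0
Step 6: enter scope (depth=1)
Visible at query point: a=50 b=50 e=43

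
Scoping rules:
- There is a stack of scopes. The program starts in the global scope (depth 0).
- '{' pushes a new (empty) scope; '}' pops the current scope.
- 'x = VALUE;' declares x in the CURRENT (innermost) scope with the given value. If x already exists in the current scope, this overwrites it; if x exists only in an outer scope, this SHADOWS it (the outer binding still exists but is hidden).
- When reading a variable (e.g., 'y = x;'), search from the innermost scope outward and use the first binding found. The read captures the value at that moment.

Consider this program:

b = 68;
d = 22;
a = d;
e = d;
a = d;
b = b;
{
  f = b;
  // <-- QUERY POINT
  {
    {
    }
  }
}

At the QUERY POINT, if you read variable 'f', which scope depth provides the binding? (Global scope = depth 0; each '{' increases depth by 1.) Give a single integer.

Step 1: declare b=68 at depth 0
Step 2: declare d=22 at depth 0
Step 3: declare a=(read d)=22 at depth 0
Step 4: declare e=(read d)=22 at depth 0
Step 5: declare a=(read d)=22 at depth 0
Step 6: declare b=(read b)=68 at depth 0
Step 7: enter scope (depth=1)
Step 8: declare f=(read b)=68 at depth 1
Visible at query point: a=22 b=68 d=22 e=22 f=68

Answer: 1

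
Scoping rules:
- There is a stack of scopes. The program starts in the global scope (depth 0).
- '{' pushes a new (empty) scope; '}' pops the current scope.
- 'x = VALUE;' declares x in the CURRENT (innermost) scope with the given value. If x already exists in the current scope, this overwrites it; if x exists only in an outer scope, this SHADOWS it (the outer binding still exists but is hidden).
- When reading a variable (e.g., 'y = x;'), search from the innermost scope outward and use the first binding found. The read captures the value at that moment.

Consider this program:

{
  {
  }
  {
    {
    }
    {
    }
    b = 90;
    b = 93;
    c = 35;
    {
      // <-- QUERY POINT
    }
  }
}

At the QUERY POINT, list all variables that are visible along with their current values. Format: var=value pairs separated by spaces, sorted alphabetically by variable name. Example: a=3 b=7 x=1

Answer: b=93 c=35

Derivation:
Step 1: enter scope (depth=1)
Step 2: enter scope (depth=2)
Step 3: exit scope (depth=1)
Step 4: enter scope (depth=2)
Step 5: enter scope (depth=3)
Step 6: exit scope (depth=2)
Step 7: enter scope (depth=3)
Step 8: exit scope (depth=2)
Step 9: declare b=90 at depth 2
Step 10: declare b=93 at depth 2
Step 11: declare c=35 at depth 2
Step 12: enter scope (depth=3)
Visible at query point: b=93 c=35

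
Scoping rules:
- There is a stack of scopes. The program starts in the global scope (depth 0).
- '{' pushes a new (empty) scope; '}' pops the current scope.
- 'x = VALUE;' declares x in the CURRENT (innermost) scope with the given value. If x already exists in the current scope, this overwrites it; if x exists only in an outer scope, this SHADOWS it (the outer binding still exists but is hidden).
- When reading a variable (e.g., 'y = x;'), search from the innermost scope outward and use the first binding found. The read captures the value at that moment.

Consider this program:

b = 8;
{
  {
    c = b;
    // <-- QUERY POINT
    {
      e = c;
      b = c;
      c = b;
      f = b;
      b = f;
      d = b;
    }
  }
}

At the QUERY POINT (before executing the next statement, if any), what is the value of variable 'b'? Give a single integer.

Answer: 8

Derivation:
Step 1: declare b=8 at depth 0
Step 2: enter scope (depth=1)
Step 3: enter scope (depth=2)
Step 4: declare c=(read b)=8 at depth 2
Visible at query point: b=8 c=8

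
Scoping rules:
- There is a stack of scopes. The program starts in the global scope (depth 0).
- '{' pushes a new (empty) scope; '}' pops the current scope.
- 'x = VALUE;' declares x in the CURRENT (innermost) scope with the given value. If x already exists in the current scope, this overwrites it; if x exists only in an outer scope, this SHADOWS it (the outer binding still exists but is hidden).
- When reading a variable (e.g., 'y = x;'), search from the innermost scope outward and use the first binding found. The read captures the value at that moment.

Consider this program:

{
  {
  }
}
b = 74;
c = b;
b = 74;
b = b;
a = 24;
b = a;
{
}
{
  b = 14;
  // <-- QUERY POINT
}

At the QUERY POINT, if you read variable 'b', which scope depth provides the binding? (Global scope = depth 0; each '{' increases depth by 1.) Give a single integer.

Step 1: enter scope (depth=1)
Step 2: enter scope (depth=2)
Step 3: exit scope (depth=1)
Step 4: exit scope (depth=0)
Step 5: declare b=74 at depth 0
Step 6: declare c=(read b)=74 at depth 0
Step 7: declare b=74 at depth 0
Step 8: declare b=(read b)=74 at depth 0
Step 9: declare a=24 at depth 0
Step 10: declare b=(read a)=24 at depth 0
Step 11: enter scope (depth=1)
Step 12: exit scope (depth=0)
Step 13: enter scope (depth=1)
Step 14: declare b=14 at depth 1
Visible at query point: a=24 b=14 c=74

Answer: 1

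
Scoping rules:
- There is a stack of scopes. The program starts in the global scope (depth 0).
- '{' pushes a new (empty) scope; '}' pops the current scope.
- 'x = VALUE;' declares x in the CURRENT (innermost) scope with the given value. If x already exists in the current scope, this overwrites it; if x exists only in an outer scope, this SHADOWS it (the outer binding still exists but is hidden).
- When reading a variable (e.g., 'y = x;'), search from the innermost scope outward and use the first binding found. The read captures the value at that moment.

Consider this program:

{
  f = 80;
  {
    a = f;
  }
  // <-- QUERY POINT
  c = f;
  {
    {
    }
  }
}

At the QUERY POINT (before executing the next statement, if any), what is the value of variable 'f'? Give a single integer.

Answer: 80

Derivation:
Step 1: enter scope (depth=1)
Step 2: declare f=80 at depth 1
Step 3: enter scope (depth=2)
Step 4: declare a=(read f)=80 at depth 2
Step 5: exit scope (depth=1)
Visible at query point: f=80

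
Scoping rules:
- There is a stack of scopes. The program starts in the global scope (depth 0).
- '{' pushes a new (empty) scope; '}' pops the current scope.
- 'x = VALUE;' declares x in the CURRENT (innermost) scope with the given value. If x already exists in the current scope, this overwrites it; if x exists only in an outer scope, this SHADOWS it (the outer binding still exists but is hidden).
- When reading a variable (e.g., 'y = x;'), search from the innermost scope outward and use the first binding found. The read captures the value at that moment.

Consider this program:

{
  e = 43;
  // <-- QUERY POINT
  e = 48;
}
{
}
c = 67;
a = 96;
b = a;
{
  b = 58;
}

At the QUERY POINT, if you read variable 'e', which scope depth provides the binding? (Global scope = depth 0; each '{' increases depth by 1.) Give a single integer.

Answer: 1

Derivation:
Step 1: enter scope (depth=1)
Step 2: declare e=43 at depth 1
Visible at query point: e=43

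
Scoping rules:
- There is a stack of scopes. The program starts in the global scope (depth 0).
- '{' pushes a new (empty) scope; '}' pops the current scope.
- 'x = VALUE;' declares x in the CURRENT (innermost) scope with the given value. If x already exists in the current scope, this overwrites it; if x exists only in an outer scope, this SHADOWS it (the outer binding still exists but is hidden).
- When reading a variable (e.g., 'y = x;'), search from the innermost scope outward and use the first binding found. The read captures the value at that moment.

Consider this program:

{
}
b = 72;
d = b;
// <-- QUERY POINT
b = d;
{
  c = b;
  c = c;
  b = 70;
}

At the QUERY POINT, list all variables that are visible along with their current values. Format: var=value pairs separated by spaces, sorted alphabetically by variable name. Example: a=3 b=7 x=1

Answer: b=72 d=72

Derivation:
Step 1: enter scope (depth=1)
Step 2: exit scope (depth=0)
Step 3: declare b=72 at depth 0
Step 4: declare d=(read b)=72 at depth 0
Visible at query point: b=72 d=72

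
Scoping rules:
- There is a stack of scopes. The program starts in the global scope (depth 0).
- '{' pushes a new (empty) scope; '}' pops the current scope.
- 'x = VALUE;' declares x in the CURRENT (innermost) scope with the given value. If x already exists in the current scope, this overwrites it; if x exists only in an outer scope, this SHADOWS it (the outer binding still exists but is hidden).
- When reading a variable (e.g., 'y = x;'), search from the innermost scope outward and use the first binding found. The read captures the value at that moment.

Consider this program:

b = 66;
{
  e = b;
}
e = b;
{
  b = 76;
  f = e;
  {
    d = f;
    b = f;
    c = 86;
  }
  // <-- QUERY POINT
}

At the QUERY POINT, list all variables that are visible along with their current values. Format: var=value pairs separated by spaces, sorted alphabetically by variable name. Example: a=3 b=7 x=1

Answer: b=76 e=66 f=66

Derivation:
Step 1: declare b=66 at depth 0
Step 2: enter scope (depth=1)
Step 3: declare e=(read b)=66 at depth 1
Step 4: exit scope (depth=0)
Step 5: declare e=(read b)=66 at depth 0
Step 6: enter scope (depth=1)
Step 7: declare b=76 at depth 1
Step 8: declare f=(read e)=66 at depth 1
Step 9: enter scope (depth=2)
Step 10: declare d=(read f)=66 at depth 2
Step 11: declare b=(read f)=66 at depth 2
Step 12: declare c=86 at depth 2
Step 13: exit scope (depth=1)
Visible at query point: b=76 e=66 f=66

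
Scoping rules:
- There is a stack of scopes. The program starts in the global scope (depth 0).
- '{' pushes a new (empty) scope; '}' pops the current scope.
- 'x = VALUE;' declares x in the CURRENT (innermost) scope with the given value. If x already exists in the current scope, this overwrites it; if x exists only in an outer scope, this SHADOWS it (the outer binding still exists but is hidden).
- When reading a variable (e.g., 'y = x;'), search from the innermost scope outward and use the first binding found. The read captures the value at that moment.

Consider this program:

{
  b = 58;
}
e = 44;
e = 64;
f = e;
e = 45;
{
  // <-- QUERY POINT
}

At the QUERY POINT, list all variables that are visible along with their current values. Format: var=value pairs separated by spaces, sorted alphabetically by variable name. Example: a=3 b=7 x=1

Step 1: enter scope (depth=1)
Step 2: declare b=58 at depth 1
Step 3: exit scope (depth=0)
Step 4: declare e=44 at depth 0
Step 5: declare e=64 at depth 0
Step 6: declare f=(read e)=64 at depth 0
Step 7: declare e=45 at depth 0
Step 8: enter scope (depth=1)
Visible at query point: e=45 f=64

Answer: e=45 f=64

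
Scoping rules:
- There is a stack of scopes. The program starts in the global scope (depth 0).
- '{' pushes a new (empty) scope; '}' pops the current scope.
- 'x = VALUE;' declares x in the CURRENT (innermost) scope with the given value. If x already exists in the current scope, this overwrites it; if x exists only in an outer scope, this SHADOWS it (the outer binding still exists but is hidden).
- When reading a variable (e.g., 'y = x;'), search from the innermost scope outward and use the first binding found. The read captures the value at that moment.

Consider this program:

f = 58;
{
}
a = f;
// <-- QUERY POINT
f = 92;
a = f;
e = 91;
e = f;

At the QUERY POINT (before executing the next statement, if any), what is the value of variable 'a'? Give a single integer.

Answer: 58

Derivation:
Step 1: declare f=58 at depth 0
Step 2: enter scope (depth=1)
Step 3: exit scope (depth=0)
Step 4: declare a=(read f)=58 at depth 0
Visible at query point: a=58 f=58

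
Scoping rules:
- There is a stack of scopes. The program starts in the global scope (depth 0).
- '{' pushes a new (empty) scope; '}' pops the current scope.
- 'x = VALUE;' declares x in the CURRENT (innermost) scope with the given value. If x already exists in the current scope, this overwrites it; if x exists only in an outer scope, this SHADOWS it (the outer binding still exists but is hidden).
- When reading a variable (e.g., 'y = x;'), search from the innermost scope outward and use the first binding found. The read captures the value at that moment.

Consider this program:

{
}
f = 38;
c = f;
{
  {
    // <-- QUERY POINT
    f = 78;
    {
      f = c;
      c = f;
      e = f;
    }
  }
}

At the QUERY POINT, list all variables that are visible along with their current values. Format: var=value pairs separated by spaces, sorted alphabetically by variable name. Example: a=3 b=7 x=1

Step 1: enter scope (depth=1)
Step 2: exit scope (depth=0)
Step 3: declare f=38 at depth 0
Step 4: declare c=(read f)=38 at depth 0
Step 5: enter scope (depth=1)
Step 6: enter scope (depth=2)
Visible at query point: c=38 f=38

Answer: c=38 f=38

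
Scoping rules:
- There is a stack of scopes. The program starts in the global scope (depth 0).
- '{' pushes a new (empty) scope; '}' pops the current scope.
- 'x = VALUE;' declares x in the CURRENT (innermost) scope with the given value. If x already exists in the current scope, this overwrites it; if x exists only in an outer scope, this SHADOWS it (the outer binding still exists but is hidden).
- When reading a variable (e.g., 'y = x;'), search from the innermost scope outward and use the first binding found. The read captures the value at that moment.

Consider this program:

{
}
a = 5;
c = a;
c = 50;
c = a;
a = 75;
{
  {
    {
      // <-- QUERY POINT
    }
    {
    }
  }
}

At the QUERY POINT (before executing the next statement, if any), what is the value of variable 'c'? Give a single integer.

Answer: 5

Derivation:
Step 1: enter scope (depth=1)
Step 2: exit scope (depth=0)
Step 3: declare a=5 at depth 0
Step 4: declare c=(read a)=5 at depth 0
Step 5: declare c=50 at depth 0
Step 6: declare c=(read a)=5 at depth 0
Step 7: declare a=75 at depth 0
Step 8: enter scope (depth=1)
Step 9: enter scope (depth=2)
Step 10: enter scope (depth=3)
Visible at query point: a=75 c=5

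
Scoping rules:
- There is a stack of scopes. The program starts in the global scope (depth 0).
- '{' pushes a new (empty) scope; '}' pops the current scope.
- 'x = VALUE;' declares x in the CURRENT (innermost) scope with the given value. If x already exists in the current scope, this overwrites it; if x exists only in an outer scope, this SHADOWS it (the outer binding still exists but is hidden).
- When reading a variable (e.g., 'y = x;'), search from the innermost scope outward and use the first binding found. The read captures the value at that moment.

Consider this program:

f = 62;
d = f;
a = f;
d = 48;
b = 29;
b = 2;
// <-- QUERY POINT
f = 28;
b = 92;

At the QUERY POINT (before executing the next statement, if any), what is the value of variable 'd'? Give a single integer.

Answer: 48

Derivation:
Step 1: declare f=62 at depth 0
Step 2: declare d=(read f)=62 at depth 0
Step 3: declare a=(read f)=62 at depth 0
Step 4: declare d=48 at depth 0
Step 5: declare b=29 at depth 0
Step 6: declare b=2 at depth 0
Visible at query point: a=62 b=2 d=48 f=62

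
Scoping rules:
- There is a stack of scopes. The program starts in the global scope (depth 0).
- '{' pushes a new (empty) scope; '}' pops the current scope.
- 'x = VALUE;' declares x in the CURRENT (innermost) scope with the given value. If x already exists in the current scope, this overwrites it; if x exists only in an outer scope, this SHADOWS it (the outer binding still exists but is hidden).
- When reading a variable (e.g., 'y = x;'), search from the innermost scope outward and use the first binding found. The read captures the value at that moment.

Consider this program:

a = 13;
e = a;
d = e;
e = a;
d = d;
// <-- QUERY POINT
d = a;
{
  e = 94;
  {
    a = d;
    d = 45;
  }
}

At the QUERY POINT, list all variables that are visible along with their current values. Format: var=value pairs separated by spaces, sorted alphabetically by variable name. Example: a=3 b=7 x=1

Step 1: declare a=13 at depth 0
Step 2: declare e=(read a)=13 at depth 0
Step 3: declare d=(read e)=13 at depth 0
Step 4: declare e=(read a)=13 at depth 0
Step 5: declare d=(read d)=13 at depth 0
Visible at query point: a=13 d=13 e=13

Answer: a=13 d=13 e=13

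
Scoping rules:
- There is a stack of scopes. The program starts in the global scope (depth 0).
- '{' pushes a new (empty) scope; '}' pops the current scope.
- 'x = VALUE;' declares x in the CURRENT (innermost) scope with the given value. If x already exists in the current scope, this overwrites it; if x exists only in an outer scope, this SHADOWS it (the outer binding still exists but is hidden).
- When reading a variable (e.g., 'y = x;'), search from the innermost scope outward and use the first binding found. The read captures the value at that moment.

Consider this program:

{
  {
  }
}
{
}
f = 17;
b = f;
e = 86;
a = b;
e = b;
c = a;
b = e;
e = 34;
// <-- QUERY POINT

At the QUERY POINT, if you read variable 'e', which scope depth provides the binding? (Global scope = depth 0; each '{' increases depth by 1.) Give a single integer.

Step 1: enter scope (depth=1)
Step 2: enter scope (depth=2)
Step 3: exit scope (depth=1)
Step 4: exit scope (depth=0)
Step 5: enter scope (depth=1)
Step 6: exit scope (depth=0)
Step 7: declare f=17 at depth 0
Step 8: declare b=(read f)=17 at depth 0
Step 9: declare e=86 at depth 0
Step 10: declare a=(read b)=17 at depth 0
Step 11: declare e=(read b)=17 at depth 0
Step 12: declare c=(read a)=17 at depth 0
Step 13: declare b=(read e)=17 at depth 0
Step 14: declare e=34 at depth 0
Visible at query point: a=17 b=17 c=17 e=34 f=17

Answer: 0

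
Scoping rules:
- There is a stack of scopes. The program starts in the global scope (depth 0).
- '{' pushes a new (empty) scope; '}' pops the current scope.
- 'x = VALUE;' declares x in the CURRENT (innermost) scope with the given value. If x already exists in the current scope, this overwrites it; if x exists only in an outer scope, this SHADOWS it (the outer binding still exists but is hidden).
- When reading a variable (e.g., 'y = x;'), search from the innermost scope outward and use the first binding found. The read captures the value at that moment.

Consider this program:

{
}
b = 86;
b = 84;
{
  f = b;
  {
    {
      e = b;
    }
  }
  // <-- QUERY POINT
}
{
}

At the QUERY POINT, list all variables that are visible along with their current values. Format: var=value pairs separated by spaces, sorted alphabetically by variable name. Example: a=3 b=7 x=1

Step 1: enter scope (depth=1)
Step 2: exit scope (depth=0)
Step 3: declare b=86 at depth 0
Step 4: declare b=84 at depth 0
Step 5: enter scope (depth=1)
Step 6: declare f=(read b)=84 at depth 1
Step 7: enter scope (depth=2)
Step 8: enter scope (depth=3)
Step 9: declare e=(read b)=84 at depth 3
Step 10: exit scope (depth=2)
Step 11: exit scope (depth=1)
Visible at query point: b=84 f=84

Answer: b=84 f=84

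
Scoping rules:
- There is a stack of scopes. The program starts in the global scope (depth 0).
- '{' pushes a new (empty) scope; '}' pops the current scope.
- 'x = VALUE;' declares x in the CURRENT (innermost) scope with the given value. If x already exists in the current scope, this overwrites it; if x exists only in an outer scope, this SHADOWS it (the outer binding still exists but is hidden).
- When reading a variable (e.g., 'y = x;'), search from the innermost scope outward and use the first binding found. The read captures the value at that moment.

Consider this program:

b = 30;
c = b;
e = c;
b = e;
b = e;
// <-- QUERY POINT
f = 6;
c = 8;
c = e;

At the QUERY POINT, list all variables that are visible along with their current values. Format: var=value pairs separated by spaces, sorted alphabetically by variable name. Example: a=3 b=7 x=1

Step 1: declare b=30 at depth 0
Step 2: declare c=(read b)=30 at depth 0
Step 3: declare e=(read c)=30 at depth 0
Step 4: declare b=(read e)=30 at depth 0
Step 5: declare b=(read e)=30 at depth 0
Visible at query point: b=30 c=30 e=30

Answer: b=30 c=30 e=30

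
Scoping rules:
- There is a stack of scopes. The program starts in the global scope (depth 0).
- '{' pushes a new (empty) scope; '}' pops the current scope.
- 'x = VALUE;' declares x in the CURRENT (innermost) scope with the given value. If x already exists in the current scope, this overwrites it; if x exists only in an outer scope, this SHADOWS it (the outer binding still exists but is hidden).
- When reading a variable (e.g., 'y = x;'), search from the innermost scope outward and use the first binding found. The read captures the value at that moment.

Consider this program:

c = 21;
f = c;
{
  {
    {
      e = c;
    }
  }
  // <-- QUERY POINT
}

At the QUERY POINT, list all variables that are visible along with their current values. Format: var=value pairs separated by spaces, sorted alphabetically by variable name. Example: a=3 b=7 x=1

Answer: c=21 f=21

Derivation:
Step 1: declare c=21 at depth 0
Step 2: declare f=(read c)=21 at depth 0
Step 3: enter scope (depth=1)
Step 4: enter scope (depth=2)
Step 5: enter scope (depth=3)
Step 6: declare e=(read c)=21 at depth 3
Step 7: exit scope (depth=2)
Step 8: exit scope (depth=1)
Visible at query point: c=21 f=21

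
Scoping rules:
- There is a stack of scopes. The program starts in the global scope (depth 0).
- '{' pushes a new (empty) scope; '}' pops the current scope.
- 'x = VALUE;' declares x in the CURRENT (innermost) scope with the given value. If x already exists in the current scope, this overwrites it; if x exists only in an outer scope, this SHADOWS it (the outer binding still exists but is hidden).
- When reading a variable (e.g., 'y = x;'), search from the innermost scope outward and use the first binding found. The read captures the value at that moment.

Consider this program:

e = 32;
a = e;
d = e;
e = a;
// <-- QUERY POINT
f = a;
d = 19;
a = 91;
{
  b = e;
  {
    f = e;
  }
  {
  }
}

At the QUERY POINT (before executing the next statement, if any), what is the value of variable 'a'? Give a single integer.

Answer: 32

Derivation:
Step 1: declare e=32 at depth 0
Step 2: declare a=(read e)=32 at depth 0
Step 3: declare d=(read e)=32 at depth 0
Step 4: declare e=(read a)=32 at depth 0
Visible at query point: a=32 d=32 e=32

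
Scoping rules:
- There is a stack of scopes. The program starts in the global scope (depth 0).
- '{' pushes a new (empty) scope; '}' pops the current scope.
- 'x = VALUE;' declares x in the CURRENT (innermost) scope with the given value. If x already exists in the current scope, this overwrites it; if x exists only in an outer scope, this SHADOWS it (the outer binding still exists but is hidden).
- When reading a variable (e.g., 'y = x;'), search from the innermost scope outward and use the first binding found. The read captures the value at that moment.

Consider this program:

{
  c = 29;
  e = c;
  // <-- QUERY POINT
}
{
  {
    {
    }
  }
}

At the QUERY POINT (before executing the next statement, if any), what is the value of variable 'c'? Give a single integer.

Answer: 29

Derivation:
Step 1: enter scope (depth=1)
Step 2: declare c=29 at depth 1
Step 3: declare e=(read c)=29 at depth 1
Visible at query point: c=29 e=29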